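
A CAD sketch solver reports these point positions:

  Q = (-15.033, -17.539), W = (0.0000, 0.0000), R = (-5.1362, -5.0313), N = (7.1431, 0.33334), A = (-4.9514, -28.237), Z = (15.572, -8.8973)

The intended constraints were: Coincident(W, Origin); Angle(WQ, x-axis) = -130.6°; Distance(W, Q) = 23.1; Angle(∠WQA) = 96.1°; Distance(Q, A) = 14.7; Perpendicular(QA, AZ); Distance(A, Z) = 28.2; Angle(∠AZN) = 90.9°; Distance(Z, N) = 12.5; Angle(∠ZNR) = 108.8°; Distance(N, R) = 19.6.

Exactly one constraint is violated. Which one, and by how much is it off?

Distance(N, R) = 19.6 — off by 6.20.

W = (0.00, 0.00) ✓; WQ at -130.6° ✓; |WQ| = 23.10 ✓; ∠WQA = 96.10° ✓; |QA| = 14.70 ✓; ∠(QA, AZ) = 90.00° ✓; |AZ| = 28.20 ✓; ∠AZN = 90.90° ✓; |ZN| = 12.50 ✓; ∠ZNR = 108.8° ✓; |NR| = 13.40 ✗.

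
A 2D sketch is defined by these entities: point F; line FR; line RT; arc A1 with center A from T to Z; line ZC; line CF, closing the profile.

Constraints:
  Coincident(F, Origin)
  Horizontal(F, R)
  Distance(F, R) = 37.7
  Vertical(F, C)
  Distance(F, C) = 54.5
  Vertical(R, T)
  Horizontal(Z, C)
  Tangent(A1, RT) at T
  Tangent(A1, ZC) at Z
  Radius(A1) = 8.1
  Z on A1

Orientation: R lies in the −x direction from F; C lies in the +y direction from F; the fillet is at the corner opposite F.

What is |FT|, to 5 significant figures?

59.785

The virtual corner opposite F is at (-37.700, 54.500). A1 meets RT tangentially, so AT is at right angles to RT and the tangent condition forces AZ to be normal to ZC, with radius 8.1, so the center A sits 8.1 in from both sides at A = (-29.600, 46.400). That places the tangent points at T = (-37.700, 46.400) on RT and Z = (-29.600, 54.500) on ZC. Then |FT| = |T − F| = 59.785.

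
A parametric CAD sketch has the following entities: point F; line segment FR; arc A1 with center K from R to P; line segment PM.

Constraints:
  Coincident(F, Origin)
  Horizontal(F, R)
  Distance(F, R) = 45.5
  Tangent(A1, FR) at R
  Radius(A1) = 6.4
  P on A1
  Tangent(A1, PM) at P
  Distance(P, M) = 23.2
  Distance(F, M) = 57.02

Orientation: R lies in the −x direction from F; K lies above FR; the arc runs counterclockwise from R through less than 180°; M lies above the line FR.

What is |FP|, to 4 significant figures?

40.54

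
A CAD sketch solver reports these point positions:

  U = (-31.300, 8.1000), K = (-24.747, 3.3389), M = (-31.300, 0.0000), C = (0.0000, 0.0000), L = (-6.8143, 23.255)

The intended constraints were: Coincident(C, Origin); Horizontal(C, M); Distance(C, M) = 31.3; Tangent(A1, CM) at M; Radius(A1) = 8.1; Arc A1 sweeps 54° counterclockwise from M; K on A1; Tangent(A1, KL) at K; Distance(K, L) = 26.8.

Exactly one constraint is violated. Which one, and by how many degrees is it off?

Tangent(A1, KL) at K — off by 6.00°.

C = (0.00, 0.00) ✓; C.y = 0.00, M.y = 0.00 ✓; |CM| = 31.30 ✓; ∠(UM, MC) = 90.00° ✓; |UM| = 8.100 ✓; bearing(U→K) − bearing(U→M) = 54.00° ✓; |UK| = 8.100 ✓; ∠(UK, KL) = 96.00° ✗; |KL| = 26.80 ✓.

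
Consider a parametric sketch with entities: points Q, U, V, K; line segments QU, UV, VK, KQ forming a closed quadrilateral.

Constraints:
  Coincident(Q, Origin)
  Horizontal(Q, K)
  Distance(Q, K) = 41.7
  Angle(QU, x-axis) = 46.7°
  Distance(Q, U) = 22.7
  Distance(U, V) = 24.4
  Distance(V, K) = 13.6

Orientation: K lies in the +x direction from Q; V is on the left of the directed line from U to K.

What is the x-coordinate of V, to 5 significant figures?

39.776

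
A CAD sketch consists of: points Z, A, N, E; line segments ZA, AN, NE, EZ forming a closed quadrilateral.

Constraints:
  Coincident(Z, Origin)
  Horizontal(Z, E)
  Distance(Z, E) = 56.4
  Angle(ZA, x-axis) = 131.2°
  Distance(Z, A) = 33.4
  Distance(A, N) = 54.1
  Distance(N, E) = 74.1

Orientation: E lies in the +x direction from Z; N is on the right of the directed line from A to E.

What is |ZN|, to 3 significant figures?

30.6

Checks: |AN| = 54.10 ✓; |NE| = 74.10 ✓.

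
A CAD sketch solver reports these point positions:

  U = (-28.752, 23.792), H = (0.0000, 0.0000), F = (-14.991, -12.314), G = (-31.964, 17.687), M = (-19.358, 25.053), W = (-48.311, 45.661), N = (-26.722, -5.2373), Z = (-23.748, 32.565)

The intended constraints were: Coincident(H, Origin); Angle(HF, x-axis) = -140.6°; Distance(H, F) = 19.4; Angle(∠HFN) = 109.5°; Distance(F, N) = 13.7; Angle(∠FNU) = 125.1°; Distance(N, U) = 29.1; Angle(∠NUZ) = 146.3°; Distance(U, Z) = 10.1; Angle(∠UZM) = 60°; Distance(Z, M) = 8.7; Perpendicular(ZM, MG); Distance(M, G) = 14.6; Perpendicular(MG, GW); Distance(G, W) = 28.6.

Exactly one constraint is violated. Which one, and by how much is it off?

Distance(G, W) = 28.6 — off by 3.80.

H = (0.00, 0.00) ✓; HF at -140.6° ✓; |HF| = 19.40 ✓; ∠HFN = 109.5° ✓; |FN| = 13.70 ✓; ∠FNU = 125.1° ✓; |NU| = 29.10 ✓; ∠NUZ = 146.3° ✓; |UZ| = 10.10 ✓; ∠UZM = 60.00° ✓; |ZM| = 8.701 ✓; ∠(ZM, MG) = 90.00° ✓; |MG| = 14.60 ✓; ∠(MG, GW) = 90.00° ✓; |GW| = 32.40 ✗.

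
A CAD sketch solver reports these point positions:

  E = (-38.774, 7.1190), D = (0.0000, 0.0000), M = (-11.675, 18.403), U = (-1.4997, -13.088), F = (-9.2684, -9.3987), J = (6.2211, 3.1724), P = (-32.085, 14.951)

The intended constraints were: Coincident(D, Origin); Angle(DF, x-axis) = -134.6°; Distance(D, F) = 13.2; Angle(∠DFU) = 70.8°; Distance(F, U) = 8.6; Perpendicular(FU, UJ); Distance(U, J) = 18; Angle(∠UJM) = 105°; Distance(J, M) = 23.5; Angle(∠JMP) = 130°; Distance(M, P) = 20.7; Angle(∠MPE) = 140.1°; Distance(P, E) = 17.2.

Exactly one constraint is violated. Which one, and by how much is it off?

Distance(P, E) = 17.2 — off by 6.90.

D = (0.00, 0.00) ✓; DF at -134.6° ✓; |DF| = 13.20 ✓; ∠DFU = 70.80° ✓; |FU| = 8.600 ✓; ∠(FU, UJ) = 90.00° ✓; |UJ| = 18.00 ✓; ∠UJM = 105.0° ✓; |JM| = 23.50 ✓; ∠JMP = 130.0° ✓; |MP| = 20.70 ✓; ∠MPE = 140.1° ✓; |PE| = 10.30 ✗.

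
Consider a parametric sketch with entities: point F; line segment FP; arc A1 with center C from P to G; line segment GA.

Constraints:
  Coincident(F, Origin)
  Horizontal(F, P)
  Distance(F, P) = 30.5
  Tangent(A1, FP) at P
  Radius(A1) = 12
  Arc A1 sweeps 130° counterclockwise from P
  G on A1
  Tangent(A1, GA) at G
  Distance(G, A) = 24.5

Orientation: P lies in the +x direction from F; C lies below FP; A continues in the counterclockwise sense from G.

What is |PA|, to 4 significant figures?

39.04

F is at the origin; F and P share the same y with |FP| = 30.5 and P on the +x side, so P = (30.50, 0.000). Since A1 is tangent to FP there, CP ⟂ FP, so C = P + (0, -12) = (30.50, -12.00). On A1, P sits at bearing 90° from C; a 130° counterclockwise sweep puts G at bearing 220°, so G = C + 12.0·(cos 220°, sin 220°) = (21.31, -19.71). A1 meets GA tangentially, so CG is at right angles to GA, so GA runs along (−sin 220°, cos 220°); with |GA| = 24.5, A = (37.06, -38.48). Then |PA| = |A − P| = 39.04.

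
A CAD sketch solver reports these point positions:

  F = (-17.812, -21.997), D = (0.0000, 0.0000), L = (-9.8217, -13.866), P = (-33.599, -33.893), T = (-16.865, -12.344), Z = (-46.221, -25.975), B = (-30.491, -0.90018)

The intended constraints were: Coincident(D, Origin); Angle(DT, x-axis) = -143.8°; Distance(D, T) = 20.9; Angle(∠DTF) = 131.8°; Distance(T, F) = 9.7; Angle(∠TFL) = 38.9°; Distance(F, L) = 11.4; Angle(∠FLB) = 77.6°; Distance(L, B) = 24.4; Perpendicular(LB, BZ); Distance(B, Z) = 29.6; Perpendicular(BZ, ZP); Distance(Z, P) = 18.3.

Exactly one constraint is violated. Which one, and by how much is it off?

Distance(Z, P) = 18.3 — off by 3.40.

D = (0.00, 0.00) ✓; DT at -143.8° ✓; |DT| = 20.90 ✓; ∠DTF = 131.8° ✓; |TF| = 9.699 ✓; ∠TFL = 38.90° ✓; |FL| = 11.40 ✓; ∠FLB = 77.60° ✓; |LB| = 24.40 ✓; ∠(LB, BZ) = 90.00° ✓; |BZ| = 29.60 ✓; ∠(BZ, ZP) = 90.00° ✓; |ZP| = 14.90 ✗.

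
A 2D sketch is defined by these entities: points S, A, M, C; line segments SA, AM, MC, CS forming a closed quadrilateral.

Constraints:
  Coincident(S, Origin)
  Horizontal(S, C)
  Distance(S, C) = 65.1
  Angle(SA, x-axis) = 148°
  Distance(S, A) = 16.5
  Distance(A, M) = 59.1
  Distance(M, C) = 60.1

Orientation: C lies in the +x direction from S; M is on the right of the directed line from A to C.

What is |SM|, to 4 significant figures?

44.38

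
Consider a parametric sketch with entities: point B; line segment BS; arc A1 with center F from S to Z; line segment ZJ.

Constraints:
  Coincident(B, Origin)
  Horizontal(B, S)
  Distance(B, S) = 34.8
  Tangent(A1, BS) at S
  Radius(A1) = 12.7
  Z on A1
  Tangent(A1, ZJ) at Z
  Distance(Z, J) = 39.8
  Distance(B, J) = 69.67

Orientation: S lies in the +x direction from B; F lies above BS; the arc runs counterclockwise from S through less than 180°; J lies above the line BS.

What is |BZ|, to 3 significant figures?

49.4

Checks: |FZ| = 12.70 ✓; ∠(FZ, ZJ) = 90.00° ✓; |ZJ| = 39.80 ✓; |BJ| = 69.67 ✓.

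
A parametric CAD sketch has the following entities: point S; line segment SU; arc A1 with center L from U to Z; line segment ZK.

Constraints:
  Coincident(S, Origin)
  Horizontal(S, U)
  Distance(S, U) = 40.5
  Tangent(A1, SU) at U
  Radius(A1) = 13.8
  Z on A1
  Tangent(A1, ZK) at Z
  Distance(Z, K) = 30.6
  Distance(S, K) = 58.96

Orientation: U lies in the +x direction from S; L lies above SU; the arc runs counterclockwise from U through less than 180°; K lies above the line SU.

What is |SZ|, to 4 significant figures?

56.28

Checks: |LZ| = 13.80 ✓; ∠(LZ, ZK) = 90.00° ✓; |ZK| = 30.60 ✓; |SK| = 58.96 ✓.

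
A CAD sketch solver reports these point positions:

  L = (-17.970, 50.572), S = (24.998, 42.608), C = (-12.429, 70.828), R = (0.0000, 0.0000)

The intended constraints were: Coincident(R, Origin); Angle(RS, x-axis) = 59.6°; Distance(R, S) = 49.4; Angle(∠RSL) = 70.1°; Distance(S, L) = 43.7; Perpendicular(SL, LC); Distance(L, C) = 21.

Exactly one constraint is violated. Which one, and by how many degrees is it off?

Perpendicular(SL, LC) — off by 4.80°.

R = (0.00, 0.00) ✓; RS at 59.60° ✓; |RS| = 49.40 ✓; ∠RSL = 70.10° ✓; |SL| = 43.70 ✓; ∠(SL, LC) = 94.80° ✗; |LC| = 21.00 ✓.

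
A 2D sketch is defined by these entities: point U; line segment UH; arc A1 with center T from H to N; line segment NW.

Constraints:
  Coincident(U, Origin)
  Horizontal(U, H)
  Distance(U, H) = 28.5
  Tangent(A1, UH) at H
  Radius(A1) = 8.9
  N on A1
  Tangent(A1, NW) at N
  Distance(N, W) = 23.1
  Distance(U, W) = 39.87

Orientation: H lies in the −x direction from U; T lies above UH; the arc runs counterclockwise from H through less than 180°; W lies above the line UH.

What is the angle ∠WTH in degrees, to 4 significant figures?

166.0°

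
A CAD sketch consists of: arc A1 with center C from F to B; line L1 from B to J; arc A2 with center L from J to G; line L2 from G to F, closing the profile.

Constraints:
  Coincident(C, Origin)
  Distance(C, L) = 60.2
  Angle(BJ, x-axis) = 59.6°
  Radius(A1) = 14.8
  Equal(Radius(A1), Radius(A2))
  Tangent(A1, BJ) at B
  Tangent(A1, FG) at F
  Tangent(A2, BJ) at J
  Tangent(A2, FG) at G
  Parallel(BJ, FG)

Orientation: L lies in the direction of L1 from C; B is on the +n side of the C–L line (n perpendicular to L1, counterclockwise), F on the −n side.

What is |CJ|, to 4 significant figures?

61.99

The slot axis is L1's direction at 59.6°, so u = (cos 59.6°, sin 59.6°) = (0.5060, 0.8625) and n = (−sin 59.6°, cos 59.6°) = (-0.8625, 0.5060). C is at the origin and L lies 60.2 along u from C, so L = 60.2·u = (30.46, 51.92). Tangency of A1 to both parallel lines with radius 14.8 puts B and F at C ± 14.8·n: B = (-12.77, 7.489), F = (12.77, -7.489). Equal radii place J and G the same way about L: J = L + 14.8·n = (17.70, 59.41), G = L − 14.8·n = (43.23, 44.43). Then |CJ| = |J − C| = 61.99.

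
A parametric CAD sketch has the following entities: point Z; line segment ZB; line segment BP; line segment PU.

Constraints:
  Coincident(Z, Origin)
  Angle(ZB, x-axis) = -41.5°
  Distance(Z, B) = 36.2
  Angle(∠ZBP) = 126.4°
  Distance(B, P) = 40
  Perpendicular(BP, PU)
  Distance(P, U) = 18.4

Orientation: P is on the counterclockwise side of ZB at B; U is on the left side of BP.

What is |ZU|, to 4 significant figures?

62.41

Z is at the origin; ZB runs at -41.5° with length 36.2, so B = 36.2·(cos -41.5°, sin -41.5°) = (27.11, -23.99). ∠ZBP = 126.4°, so BP runs at -41.5° + (180° − 126.4°) = 12.10° from the x-axis; with |BP| = 40.0, P = B + 40.0·(cos 12.10°, sin 12.10°) = (66.22, -15.60). BP ⟂ PU; with |PU| = 18.4 on the left of BP, U = P + 18.4·(-0.2096, 0.9778) = (62.37, 2.389). Then |ZU| = |U − Z| = 62.41.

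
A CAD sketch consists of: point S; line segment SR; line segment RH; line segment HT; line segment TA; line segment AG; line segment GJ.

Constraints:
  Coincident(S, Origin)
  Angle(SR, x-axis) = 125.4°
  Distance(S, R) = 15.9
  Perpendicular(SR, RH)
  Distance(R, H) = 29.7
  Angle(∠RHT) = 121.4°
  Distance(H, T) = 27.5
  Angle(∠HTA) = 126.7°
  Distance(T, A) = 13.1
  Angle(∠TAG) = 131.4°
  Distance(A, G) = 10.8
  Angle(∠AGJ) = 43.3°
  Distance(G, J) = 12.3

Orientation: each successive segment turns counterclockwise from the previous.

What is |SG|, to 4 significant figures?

37.19

∠HTA = 126.7° gives TA at -32.70° from the x-axis; with |TA| = 13.1, A = (-20.48, -38.75). ∠TAG = 131.4° gives AG at 15.90° from the x-axis; with |AG| = 10.8, G = (-10.09, -35.80). Then |SG| = |G − S| = 37.19.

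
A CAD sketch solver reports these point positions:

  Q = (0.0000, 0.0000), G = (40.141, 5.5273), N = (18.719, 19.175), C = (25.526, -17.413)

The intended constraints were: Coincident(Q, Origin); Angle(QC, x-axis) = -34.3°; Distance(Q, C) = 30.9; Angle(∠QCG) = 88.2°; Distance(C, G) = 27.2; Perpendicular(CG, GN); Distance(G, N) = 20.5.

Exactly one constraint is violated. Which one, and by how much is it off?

Distance(G, N) = 20.5 — off by 4.90.

Q = (0.00, 0.00) ✓; QC at -34.30° ✓; |QC| = 30.90 ✓; ∠QCG = 88.20° ✓; |CG| = 27.20 ✓; ∠(CG, GN) = 90.00° ✓; |GN| = 25.40 ✗.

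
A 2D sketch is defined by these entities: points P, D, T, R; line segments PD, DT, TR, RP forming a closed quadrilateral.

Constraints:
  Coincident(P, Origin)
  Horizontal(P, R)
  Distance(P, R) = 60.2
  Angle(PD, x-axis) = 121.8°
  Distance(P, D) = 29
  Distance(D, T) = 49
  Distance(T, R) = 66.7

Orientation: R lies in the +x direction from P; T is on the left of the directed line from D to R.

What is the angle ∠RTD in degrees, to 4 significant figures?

85.22°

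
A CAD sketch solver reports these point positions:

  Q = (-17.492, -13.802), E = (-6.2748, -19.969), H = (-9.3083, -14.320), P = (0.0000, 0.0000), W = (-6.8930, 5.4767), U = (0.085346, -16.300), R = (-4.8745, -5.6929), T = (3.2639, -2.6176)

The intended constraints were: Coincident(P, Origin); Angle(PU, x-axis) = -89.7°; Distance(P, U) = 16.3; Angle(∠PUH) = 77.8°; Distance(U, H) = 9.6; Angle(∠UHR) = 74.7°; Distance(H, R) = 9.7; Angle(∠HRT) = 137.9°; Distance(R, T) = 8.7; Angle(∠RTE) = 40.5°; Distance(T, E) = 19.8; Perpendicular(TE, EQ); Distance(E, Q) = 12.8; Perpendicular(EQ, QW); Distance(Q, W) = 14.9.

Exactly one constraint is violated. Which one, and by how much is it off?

Distance(Q, W) = 14.9 — off by 7.10.

P = (0.00, 0.00) ✓; PU at -89.70° ✓; |PU| = 16.30 ✓; ∠PUH = 77.80° ✓; |UH| = 9.600 ✓; ∠UHR = 74.70° ✓; |HR| = 9.700 ✓; ∠HRT = 137.9° ✓; |RT| = 8.700 ✓; ∠RTE = 40.50° ✓; |TE| = 19.80 ✓; ∠(TE, EQ) = 90.00° ✓; |EQ| = 12.80 ✓; ∠(EQ, QW) = 90.00° ✓; |QW| = 22.00 ✗.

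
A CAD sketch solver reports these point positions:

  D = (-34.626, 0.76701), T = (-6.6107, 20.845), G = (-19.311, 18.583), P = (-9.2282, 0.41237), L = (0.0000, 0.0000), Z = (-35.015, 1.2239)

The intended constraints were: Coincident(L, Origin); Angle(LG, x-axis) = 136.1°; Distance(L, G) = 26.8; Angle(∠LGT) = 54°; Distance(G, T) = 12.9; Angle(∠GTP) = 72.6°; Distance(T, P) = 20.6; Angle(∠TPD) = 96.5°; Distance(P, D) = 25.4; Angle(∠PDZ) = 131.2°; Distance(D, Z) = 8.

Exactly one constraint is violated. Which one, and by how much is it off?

Distance(D, Z) = 8 — off by 7.40.

L = (0.00, 0.00) ✓; LG at 136.1° ✓; |LG| = 26.80 ✓; ∠LGT = 54.00° ✓; |GT| = 12.90 ✓; ∠GTP = 72.60° ✓; |TP| = 20.60 ✓; ∠TPD = 96.50° ✓; |PD| = 25.40 ✓; ∠PDZ = 131.2° ✓; |DZ| = 0.6001 ✗.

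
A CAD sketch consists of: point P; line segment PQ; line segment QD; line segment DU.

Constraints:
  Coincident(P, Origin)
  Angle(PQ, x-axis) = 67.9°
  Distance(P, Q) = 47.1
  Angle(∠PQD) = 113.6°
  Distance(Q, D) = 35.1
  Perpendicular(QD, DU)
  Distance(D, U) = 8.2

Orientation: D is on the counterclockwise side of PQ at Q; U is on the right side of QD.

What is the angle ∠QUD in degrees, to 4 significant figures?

76.85°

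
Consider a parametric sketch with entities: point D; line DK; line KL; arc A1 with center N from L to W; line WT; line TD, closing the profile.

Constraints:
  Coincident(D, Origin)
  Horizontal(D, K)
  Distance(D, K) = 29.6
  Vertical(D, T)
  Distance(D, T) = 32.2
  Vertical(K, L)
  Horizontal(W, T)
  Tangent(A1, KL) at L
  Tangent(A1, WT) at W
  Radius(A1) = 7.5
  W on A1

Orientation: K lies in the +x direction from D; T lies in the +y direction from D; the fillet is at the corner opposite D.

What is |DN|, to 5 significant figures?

33.144

D and T share the same x with |DT| = 32.2 and T on the +y side, so T = (0.0000, 32.200). The virtual corner opposite D is at (29.600, 32.200). The tangent condition forces NL to be normal to KL and since A1 is tangent to WT there, NW ⟂ WT, with radius 7.5, so the center N sits 7.5 in from both sides at N = (22.100, 24.700). Then |DN| = |N − D| = 33.144.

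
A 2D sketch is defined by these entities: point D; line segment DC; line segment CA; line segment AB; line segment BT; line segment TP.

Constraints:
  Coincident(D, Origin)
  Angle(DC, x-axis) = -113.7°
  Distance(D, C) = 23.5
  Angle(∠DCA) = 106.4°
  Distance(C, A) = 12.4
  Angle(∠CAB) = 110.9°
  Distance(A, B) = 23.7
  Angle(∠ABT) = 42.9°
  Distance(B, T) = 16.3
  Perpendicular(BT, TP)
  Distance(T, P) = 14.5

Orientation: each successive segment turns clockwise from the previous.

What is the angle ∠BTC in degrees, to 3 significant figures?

139°

D is at the origin; DC runs at -113.7° with length 23.5, so C = (-9.45, -21.5). ∠DCA = 106.4° gives CA at 173° from the x-axis; with |CA| = 12.4, A = (-21.7, -19.9). ∠CAB = 110.9° gives AB at 104° from the x-axis; with |AB| = 23.7, B = (-27.3, 3.09). ∠ABT = 42.9° gives BT at -33.5° from the x-axis; with |BT| = 16.3, T = (-13.7, -5.90). Then cos ∠BTC = TB·TC / (|TB||TC|), giving 139°.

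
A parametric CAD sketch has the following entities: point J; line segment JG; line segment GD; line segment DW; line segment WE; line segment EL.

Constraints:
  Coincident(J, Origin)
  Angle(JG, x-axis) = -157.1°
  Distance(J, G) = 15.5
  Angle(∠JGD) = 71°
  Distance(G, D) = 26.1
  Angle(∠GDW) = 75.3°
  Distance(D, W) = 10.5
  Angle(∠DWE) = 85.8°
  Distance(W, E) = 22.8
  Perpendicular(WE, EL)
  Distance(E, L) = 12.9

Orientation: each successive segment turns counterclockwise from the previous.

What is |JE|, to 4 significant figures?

12.30

∠GDW = 75.3° gives DW at 56.60° from the x-axis; with |DW| = 10.5, W = (8.932, -16.69). ∠DWE = 85.8° gives WE at 150.8° from the x-axis; with |WE| = 22.8, E = (-10.97, -5.569). Then |JE| = |E − J| = 12.30.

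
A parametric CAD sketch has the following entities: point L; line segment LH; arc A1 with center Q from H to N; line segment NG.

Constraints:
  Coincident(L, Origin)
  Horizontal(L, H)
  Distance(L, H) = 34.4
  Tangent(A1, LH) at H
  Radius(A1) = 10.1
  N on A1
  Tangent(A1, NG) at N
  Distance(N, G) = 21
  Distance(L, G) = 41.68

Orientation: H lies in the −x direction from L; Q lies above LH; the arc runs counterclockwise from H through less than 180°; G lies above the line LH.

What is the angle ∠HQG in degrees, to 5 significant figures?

160.51°

Checks: |QN| = 10.10 ✓; ∠(QN, NG) = 90.00° ✓; |NG| = 21.00 ✓; |LG| = 41.68 ✓.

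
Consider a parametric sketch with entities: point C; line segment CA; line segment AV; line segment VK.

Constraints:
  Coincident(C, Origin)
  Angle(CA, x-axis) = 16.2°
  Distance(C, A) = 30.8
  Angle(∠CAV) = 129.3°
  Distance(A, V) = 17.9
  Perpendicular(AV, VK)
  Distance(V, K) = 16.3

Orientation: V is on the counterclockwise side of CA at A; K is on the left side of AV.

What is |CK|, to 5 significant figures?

38.159

C is at the origin; CA runs at 16.2° with length 30.8, so A = 30.8·(cos 16.2°, sin 16.2°) = (29.577, 8.5929). ∠CAV = 129.3°, so AV runs at 16.2° + (180° − 129.3°) = 66.900° from the x-axis; with |AV| = 17.9, V = A + 17.9·(cos 66.900°, sin 66.900°) = (36.600, 25.058). AV is perpendicular to VK; with |VK| = 16.3 on the left of AV, K = V + 16.3·(-0.91982, 0.39234) = (21.607, 31.453). Then |CK| = |K − C| = 38.159.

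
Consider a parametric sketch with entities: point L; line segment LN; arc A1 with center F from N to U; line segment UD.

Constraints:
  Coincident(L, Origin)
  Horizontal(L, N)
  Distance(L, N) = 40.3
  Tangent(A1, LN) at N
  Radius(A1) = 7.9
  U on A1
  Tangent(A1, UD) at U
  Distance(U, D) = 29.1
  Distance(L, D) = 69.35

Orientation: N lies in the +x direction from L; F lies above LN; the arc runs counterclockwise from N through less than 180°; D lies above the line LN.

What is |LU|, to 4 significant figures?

46.71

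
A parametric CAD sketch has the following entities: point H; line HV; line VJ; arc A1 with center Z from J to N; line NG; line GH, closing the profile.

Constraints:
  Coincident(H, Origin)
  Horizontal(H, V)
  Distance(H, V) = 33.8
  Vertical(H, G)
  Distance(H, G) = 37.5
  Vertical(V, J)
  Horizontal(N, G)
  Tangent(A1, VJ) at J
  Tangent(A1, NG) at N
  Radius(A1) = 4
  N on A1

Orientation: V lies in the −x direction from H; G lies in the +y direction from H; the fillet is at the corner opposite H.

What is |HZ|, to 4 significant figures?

44.84

H is at the origin; HV is horizontal with |HV| = 33.8 and V on the −x side, so V = (-33.80, 0.000). H and G share the same x with |HG| = 37.5 and G on the +y side, so G = (0.000, 37.50). The virtual corner opposite H is at (-33.80, 37.50). The tangent condition forces ZJ to be normal to VJ and tangency of A1 to NG means the radius ZN is perpendicular to NG, with radius 4.0, so the center Z sits 4.0 in from both sides at Z = (-29.80, 33.50). Then |HZ| = |Z − H| = 44.84.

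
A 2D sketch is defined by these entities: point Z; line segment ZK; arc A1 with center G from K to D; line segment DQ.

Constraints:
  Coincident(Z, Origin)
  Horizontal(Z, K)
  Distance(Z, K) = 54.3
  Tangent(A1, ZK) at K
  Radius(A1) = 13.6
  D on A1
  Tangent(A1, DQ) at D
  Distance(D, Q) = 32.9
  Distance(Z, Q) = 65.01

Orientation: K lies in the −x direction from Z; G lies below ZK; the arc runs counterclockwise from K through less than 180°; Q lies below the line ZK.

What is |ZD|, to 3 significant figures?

68.5

Checks: |ZK| = 54.30 ✓; |GD| = 13.60 ✓; ∠(GD, DQ) = 90.00° ✓; |DQ| = 32.90 ✓; |ZQ| = 65.01 ✓.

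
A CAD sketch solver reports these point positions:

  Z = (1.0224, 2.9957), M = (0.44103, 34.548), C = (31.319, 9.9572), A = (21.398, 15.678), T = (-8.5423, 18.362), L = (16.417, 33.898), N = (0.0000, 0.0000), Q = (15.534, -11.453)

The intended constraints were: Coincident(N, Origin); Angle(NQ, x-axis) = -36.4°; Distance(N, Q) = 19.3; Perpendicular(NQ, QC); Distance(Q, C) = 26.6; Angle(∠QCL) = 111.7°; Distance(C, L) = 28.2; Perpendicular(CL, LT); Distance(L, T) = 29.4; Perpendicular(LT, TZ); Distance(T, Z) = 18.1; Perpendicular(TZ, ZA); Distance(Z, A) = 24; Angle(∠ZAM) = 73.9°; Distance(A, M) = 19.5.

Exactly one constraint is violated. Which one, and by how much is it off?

Distance(A, M) = 19.5 — off by 8.70.

N = (0.00, 0.00) ✓; NQ at -36.40° ✓; |NQ| = 19.30 ✓; ∠(NQ, QC) = 90.00° ✓; |QC| = 26.60 ✓; ∠QCL = 111.7° ✓; |CL| = 28.20 ✓; ∠(CL, LT) = 90.00° ✓; |LT| = 29.40 ✓; ∠(LT, TZ) = 90.00° ✓; |TZ| = 18.10 ✓; ∠(TZ, ZA) = 90.00° ✓; |ZA| = 24.00 ✓; ∠ZAM = 73.90° ✓; |AM| = 28.20 ✗.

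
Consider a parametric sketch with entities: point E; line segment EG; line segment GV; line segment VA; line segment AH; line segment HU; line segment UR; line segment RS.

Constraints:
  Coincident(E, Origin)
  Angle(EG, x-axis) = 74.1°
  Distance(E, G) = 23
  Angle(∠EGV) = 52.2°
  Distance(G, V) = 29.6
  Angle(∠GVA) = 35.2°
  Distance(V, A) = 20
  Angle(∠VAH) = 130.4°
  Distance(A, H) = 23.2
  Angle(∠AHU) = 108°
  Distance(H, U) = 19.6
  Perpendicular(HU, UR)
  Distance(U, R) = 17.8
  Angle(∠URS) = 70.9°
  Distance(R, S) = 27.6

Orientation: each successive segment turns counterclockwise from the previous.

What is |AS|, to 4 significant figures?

13.31

HU ⟂ UR, so UR runs at -161.7°; with |UR| = 17.8, R = (-6.056, 33.23). ∠URS = 70.9° gives RS at -52.60° from the x-axis; with |RS| = 27.6, S = (10.71, 11.31). Then |AS| = |S − A| = 13.31.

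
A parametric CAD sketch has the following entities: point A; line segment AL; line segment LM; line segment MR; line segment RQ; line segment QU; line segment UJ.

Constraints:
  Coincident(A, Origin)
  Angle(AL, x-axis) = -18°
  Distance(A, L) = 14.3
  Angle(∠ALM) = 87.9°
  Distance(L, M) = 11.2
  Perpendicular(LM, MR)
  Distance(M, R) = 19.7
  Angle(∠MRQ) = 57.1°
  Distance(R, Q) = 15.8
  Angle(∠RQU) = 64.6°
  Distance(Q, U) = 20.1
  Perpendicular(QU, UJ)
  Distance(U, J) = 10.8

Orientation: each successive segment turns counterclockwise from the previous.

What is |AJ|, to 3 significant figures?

20.7

∠RQU = 64.6° gives QU at 42.4° from the x-axis; with |QU| = 20.1, U = (17.2, 10.2). QU ⟂ UJ, so UJ runs at 132°; with |UJ| = 10.8, J = (9.90, 18.2). Then |AJ| = |J − A| = 20.7.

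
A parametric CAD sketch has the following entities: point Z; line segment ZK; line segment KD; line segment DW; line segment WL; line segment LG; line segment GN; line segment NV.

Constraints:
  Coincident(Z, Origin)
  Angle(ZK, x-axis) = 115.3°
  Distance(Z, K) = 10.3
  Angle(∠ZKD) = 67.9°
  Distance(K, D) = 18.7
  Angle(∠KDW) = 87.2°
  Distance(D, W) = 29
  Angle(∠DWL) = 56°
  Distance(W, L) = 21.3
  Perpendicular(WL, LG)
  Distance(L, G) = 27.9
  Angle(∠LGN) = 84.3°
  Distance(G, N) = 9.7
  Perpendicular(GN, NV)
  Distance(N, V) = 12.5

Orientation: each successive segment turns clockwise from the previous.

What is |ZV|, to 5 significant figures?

11.772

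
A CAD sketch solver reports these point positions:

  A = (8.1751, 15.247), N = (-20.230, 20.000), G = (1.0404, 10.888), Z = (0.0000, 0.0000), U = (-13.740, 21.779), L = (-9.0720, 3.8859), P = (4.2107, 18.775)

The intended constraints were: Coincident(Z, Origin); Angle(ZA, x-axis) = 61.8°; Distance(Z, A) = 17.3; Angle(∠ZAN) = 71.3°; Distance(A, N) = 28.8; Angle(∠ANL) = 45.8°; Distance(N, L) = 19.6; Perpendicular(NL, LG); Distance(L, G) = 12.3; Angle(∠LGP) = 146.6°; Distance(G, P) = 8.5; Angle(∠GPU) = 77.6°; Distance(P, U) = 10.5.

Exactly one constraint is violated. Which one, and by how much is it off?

Distance(P, U) = 10.5 — off by 7.70.

Z = (0.00, 0.00) ✓; ZA at 61.80° ✓; |ZA| = 17.30 ✓; ∠ZAN = 71.30° ✓; |AN| = 28.80 ✓; ∠ANL = 45.80° ✓; |NL| = 19.60 ✓; ∠(NL, LG) = 90.00° ✓; |LG| = 12.30 ✓; ∠LGP = 146.6° ✓; |GP| = 8.500 ✓; ∠GPU = 77.60° ✓; |PU| = 18.20 ✗.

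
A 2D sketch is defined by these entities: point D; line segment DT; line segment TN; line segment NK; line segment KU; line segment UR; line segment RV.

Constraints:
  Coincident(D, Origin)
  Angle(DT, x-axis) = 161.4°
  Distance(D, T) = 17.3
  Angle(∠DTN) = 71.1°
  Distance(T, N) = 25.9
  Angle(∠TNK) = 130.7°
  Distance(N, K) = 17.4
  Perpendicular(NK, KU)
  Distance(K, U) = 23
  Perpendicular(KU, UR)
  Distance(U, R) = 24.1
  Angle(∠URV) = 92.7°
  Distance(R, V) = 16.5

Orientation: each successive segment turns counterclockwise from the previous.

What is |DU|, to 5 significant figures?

18.482

D is at the origin; DT runs at 161.4° with length 17.3, so T = (-16.396, 5.5180). ∠DTN = 71.1° gives TN at -89.700° from the x-axis; with |TN| = 25.9, N = (-16.261, -20.382). ∠TNK = 130.7° gives NK at -40.400° from the x-axis; with |NK| = 17.4, K = (-3.0100, -31.659). NK is perpendicular to KU, so KU runs at 49.600°; with |KU| = 23.0, U = (11.897, -14.144). Then |DU| = |U − D| = 18.482.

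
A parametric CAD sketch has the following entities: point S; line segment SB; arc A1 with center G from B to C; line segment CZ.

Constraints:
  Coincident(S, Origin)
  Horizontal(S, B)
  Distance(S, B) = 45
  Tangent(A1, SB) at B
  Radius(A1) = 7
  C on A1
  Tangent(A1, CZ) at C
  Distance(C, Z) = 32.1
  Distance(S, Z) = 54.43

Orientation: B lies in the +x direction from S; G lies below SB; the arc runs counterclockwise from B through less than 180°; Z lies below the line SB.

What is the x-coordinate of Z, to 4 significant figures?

37.89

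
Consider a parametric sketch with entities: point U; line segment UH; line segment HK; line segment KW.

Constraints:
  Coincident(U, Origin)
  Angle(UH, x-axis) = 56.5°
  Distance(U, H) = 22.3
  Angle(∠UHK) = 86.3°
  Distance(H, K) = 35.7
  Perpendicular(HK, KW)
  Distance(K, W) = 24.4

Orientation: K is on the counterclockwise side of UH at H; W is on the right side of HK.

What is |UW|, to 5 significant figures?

57.882

∠UHK = 86.3°, so HK runs at 56.5° + (180° − 86.3°) = 150.20° from the x-axis; with |HK| = 35.7, K = H + 35.7·(cos 150.20°, sin 150.20°) = (-18.671, 36.338). HK is perpendicular to KW; with |KW| = 24.4 on the right of HK, W = K + 24.4·(0.49697, 0.86777) = (-6.5449, 57.511). Then |UW| = |W − U| = 57.882.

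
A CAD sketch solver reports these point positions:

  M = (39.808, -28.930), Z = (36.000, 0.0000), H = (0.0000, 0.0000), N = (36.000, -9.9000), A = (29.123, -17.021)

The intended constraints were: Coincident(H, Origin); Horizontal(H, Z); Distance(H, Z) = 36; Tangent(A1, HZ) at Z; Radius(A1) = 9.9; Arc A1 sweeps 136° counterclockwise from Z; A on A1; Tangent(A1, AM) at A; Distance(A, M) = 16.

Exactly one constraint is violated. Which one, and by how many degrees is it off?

Tangent(A1, AM) at A — off by 4.10°.

H = (0.00, 0.00) ✓; H.y = 0.00, Z.y = 0.00 ✓; |HZ| = 36.00 ✓; ∠(NZ, ZH) = 90.00° ✓; |NZ| = 9.900 ✓; bearing(N→A) − bearing(N→Z) = 136.0° ✓; |NA| = 9.900 ✓; ∠(NA, AM) = 94.10° ✗; |AM| = 16.00 ✓.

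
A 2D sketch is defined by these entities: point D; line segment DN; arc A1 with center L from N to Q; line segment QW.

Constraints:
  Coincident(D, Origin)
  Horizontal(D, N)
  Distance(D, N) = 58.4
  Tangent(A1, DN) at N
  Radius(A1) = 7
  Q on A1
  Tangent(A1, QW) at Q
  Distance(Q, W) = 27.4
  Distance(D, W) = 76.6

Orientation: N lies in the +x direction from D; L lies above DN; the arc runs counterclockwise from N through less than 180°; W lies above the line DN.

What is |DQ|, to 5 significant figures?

65.616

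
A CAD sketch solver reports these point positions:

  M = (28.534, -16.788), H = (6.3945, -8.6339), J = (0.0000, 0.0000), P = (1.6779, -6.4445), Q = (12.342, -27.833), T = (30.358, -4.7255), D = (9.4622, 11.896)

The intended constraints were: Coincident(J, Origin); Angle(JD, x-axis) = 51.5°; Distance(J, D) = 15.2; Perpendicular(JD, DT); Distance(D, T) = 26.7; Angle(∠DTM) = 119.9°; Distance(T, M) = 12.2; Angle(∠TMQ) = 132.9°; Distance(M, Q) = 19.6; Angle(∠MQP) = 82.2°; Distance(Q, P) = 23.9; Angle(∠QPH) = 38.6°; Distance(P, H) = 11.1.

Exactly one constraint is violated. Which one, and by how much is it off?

Distance(P, H) = 11.1 — off by 5.90.

J = (0.00, 0.00) ✓; JD at 51.50° ✓; |JD| = 15.20 ✓; ∠(JD, DT) = 90.00° ✓; |DT| = 26.70 ✓; ∠DTM = 119.9° ✓; |TM| = 12.20 ✓; ∠TMQ = 132.9° ✓; |MQ| = 19.60 ✓; ∠MQP = 82.20° ✓; |QP| = 23.90 ✓; ∠QPH = 38.60° ✓; |PH| = 5.200 ✗.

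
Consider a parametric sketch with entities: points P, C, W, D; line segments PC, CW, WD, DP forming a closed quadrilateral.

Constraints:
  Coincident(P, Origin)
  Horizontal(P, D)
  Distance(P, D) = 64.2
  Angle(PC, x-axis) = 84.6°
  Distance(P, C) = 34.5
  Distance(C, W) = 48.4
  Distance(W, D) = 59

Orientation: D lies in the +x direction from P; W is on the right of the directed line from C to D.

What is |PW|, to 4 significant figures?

15.52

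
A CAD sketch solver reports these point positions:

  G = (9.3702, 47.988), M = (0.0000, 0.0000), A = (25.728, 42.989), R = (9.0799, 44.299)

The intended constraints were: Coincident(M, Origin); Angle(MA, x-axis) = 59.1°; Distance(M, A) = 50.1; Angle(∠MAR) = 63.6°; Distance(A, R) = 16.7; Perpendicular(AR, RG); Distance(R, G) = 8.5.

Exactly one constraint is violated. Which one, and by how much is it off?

Distance(R, G) = 8.5 — off by 4.80.

M = (0.00, 0.00) ✓; MA at 59.10° ✓; |MA| = 50.10 ✓; ∠MAR = 63.60° ✓; |AR| = 16.70 ✓; ∠(AR, RG) = 90.00° ✓; |RG| = 3.700 ✗.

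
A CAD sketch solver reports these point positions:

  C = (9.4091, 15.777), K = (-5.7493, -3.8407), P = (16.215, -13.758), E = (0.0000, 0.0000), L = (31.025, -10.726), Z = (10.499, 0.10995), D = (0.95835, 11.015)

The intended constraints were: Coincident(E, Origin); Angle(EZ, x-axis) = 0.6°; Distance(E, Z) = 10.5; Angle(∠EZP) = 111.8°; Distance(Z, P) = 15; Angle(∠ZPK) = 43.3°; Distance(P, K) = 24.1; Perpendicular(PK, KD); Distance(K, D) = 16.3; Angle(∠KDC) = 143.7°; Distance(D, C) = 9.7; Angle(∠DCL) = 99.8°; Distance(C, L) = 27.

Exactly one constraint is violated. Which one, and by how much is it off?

Distance(C, L) = 27 — off by 7.20.

E = (0.00, 0.00) ✓; EZ at 0.6000° ✓; |EZ| = 10.50 ✓; ∠EZP = 111.8° ✓; |ZP| = 15.00 ✓; ∠ZPK = 43.30° ✓; |PK| = 24.10 ✓; ∠(PK, KD) = 90.00° ✓; |KD| = 16.30 ✓; ∠KDC = 143.7° ✓; |DC| = 9.700 ✓; ∠DCL = 99.80° ✓; |CL| = 34.20 ✗.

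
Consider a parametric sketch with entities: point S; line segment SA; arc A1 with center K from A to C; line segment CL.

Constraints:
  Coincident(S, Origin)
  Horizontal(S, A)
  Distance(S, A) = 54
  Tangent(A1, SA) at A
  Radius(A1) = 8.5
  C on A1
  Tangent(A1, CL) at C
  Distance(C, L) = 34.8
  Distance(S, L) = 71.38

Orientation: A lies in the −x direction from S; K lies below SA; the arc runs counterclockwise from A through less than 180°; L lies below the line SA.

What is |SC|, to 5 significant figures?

63.162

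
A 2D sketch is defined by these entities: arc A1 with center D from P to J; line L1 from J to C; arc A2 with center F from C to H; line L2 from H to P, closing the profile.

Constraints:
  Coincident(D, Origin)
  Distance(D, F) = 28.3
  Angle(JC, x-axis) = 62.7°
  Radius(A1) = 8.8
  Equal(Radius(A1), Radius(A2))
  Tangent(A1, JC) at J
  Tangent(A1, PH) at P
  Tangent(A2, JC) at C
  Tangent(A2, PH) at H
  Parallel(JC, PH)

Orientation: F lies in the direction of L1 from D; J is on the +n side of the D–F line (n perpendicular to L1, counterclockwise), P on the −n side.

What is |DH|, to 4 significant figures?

29.64

The slot axis is L1's direction at 62.7°, so u = (cos 62.7°, sin 62.7°) = (0.4586, 0.8886) and n = (−sin 62.7°, cos 62.7°) = (-0.8886, 0.4586). D is at the origin and F lies 28.3 along u from D, so F = 28.3·u = (12.98, 25.15). Tangency of A1 to both parallel lines with radius 8.8 puts J and P at D ± 8.8·n: J = (-7.820, 4.036), P = (7.820, -4.036). Equal radii place C and H the same way about F: C = F + 8.8·n = (5.160, 29.18), H = F − 8.8·n = (20.80, 21.11). Then |DH| = |H − D| = 29.64.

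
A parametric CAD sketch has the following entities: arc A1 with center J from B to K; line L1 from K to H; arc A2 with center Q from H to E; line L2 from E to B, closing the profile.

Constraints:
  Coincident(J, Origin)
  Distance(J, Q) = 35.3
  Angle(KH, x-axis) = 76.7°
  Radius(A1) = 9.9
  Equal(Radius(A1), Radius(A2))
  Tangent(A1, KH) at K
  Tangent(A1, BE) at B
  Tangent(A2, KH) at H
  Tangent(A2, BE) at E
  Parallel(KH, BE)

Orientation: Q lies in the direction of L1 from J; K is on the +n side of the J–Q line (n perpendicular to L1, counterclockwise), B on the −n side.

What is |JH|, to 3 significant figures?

36.7

Tangency of A1 to both parallel lines with radius 9.9 puts K and B at J ± 9.9·n: K = (-9.63, 2.28), B = (9.63, -2.28). Equal radii place H and E the same way about Q: H = Q + 9.9·n = (-1.51, 36.6), E = Q − 9.9·n = (17.8, 32.1). Then |JH| = |H − J| = 36.7.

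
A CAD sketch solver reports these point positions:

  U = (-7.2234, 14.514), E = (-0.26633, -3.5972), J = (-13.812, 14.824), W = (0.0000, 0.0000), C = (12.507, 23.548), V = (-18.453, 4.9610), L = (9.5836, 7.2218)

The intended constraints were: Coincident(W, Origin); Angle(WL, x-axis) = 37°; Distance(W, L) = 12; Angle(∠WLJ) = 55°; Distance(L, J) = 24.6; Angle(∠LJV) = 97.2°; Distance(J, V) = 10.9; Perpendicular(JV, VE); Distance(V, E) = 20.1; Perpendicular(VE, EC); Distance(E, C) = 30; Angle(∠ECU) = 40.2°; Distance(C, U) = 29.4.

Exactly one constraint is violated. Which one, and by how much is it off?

Distance(C, U) = 29.4 — off by 7.70.

W = (0.00, 0.00) ✓; WL at 37.00° ✓; |WL| = 12.00 ✓; ∠WLJ = 55.00° ✓; |LJ| = 24.60 ✓; ∠LJV = 97.20° ✓; |JV| = 10.90 ✓; ∠(JV, VE) = 90.00° ✓; |VE| = 20.10 ✓; ∠(VE, EC) = 90.00° ✓; |EC| = 30.00 ✓; ∠ECU = 40.20° ✓; |CU| = 21.70 ✗.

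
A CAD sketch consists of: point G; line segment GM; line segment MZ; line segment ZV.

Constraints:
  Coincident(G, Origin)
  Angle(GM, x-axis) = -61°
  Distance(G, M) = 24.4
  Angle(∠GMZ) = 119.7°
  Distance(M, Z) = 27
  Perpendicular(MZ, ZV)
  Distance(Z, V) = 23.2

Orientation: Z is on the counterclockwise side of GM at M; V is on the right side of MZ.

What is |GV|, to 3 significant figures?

59.2

G is at the origin; GM runs at -61.0° with length 24.4, so M = 24.4·(cos -61.0°, sin -61.0°) = (11.8, -21.3). ∠GMZ = 119.7°, so MZ runs at -61.0° + (180° − 119.7°) = -0.700° from the x-axis; with |MZ| = 27.0, Z = M + 27.0·(cos -0.700°, sin -0.700°) = (38.8, -21.7). MZ ⟂ ZV; with |ZV| = 23.2 on the right of MZ, V = Z + 23.2·(-0.0122, -1.00) = (38.5, -44.9). Then |GV| = |V − G| = 59.2.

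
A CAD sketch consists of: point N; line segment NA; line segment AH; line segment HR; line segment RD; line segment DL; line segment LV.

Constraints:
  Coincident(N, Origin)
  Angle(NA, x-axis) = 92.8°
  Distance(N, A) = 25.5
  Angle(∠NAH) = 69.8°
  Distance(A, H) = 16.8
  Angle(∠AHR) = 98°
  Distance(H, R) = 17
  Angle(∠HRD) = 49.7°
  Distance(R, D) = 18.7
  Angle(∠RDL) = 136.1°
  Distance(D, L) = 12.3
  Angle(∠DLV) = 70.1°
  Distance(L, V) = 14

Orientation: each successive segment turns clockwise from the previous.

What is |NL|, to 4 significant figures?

30.22

∠HRD = 49.7° gives RD at 130.3° from the x-axis; with |RD| = 18.7, D = (-0.08594, 17.94). ∠RDL = 136.1° gives DL at 86.40° from the x-axis; with |DL| = 12.3, L = (0.6864, 30.21). Then |NL| = |L − N| = 30.22.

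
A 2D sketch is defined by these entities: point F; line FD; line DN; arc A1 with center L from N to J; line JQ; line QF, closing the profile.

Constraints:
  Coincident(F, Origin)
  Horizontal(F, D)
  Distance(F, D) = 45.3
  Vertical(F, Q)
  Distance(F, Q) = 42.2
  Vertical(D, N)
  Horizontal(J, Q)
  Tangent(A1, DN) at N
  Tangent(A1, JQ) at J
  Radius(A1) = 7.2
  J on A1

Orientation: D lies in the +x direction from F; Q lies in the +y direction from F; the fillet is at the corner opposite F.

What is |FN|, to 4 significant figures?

57.25

F is at the origin; F and D share the same y with |FD| = 45.3 and D on the +x side, so D = (45.30, 0.000). FQ is vertical with |FQ| = 42.2 and Q on the +y side, so Q = (0.000, 42.20). The virtual corner opposite F is at (45.30, 42.20). A1 meets DN tangentially, so LN is at right angles to DN and A1 meets JQ tangentially, so LJ is at right angles to JQ, with radius 7.2, so the center L sits 7.2 in from both sides at L = (38.10, 35.00). That places the tangent points at N = (45.30, 35.00) on DN and J = (38.10, 42.20) on JQ. Then |FN| = |N − F| = 57.25.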